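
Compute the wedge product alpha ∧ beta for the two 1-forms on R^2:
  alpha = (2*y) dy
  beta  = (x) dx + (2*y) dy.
alpha ∧ beta = (-2*x*y) dx ∧ dy

Distribute the wedge, using dx_i ∧ dx_j = -dx_j ∧ dx_i and dx_i ∧ dx_i = 0. For each pair (i, j) with i < j, the coefficient of dx_i ∧ dx_j in alpha ∧ beta is (alpha_i * beta_j - alpha_j * beta_i). Collecting: alpha ∧ beta = (-2*x*y) dx ∧ dy.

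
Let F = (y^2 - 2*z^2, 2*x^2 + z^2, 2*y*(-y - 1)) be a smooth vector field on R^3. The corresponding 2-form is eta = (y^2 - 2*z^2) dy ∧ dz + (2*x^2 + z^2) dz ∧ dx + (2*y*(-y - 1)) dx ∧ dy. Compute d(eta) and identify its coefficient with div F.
d(eta) = (0) dx ∧ dy ∧ dz; div F = 0

For a 2-form in R^3 of the form above, applying d gives a 3-form with coefficient ∂P/∂x + ∂Q/∂y + ∂R/∂z:
  ∂P/∂x = 0
  ∂Q/∂y = 0
  ∂R/∂z = 0
Sum = 0, which is exactly div F.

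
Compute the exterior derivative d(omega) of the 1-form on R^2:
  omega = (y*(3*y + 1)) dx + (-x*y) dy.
d(omega) = (-7*y - 1) dx ∧ dy

For a 1-form omega = sum_i f_i dx_i, the exterior derivative is
  d(omega) = sum_{i < j} (∂f_j/∂x_i - ∂f_i/∂x_j) dx_i ∧ dx_j.
  coefficient of dx ∧ dy: ∂f_2/∂x - ∂f_1/∂y = ∂(-x*y)/∂x - ∂(y*(3*y + 1))/∂y = -7*y - 1
Assembling: d(omega) = (-7*y - 1) dx ∧ dy.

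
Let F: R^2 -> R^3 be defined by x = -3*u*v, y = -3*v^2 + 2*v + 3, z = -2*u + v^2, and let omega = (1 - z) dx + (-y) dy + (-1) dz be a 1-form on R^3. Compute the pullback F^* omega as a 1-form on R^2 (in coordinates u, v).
F^* omega = (-6*u*v + 3*v^3 - 3*v + 2) du + (-6*u^2 + 3*u*v^2 - 3*u - 18*v^3 + 18*v^2 + 12*v - 6) dv

Using F^*(f dg) = (f ∘ F) d(g ∘ F), substitute each coordinate x_i by F_i(u, v) in f_i, and replace dx_i by d F_i = (∂F_i/∂u) du + (∂F_i/∂v) dv.
  For the x component: f_1(F) = 2*u - v^2 + 1; d F_1 = (-3*v) du + (-3*u) dv
  For the y component: f_2(F) = 3*v^2 - 2*v - 3; d F_2 = (0) du + (2 - 6*v) dv
  For the z component: f_3(F) = -1; d F_3 = (-2) du + (2*v) dv
Combining and collecting du, dv coefficients:
  coeff of du: -6*u*v + 3*v^3 - 3*v + 2
  coeff of dv: -6*u^2 + 3*u*v^2 - 3*u - 18*v^3 + 18*v^2 + 12*v - 6
F^* omega = (-6*u*v + 3*v^3 - 3*v + 2) du + (-6*u^2 + 3*u*v^2 - 3*u - 18*v^3 + 18*v^2 + 12*v - 6) dv.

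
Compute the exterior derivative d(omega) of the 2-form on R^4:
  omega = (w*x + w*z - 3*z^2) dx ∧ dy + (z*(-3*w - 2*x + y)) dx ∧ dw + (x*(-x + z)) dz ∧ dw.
d(omega) = (w - 6*z) dx ∧ dy ∧ dz + (x) dx ∧ dy ∧ dw + (3*w - y + z) dx ∧ dz ∧ dw

For a 2-form omega = sum_{i<j} g_{ij} dx_i ∧ dx_j, the exterior derivative is
  d(omega) = sum_{i<j} d(g_{ij}) ∧ dx_i ∧ dx_j = sum_{i<j, k} (∂g_{ij}/∂x_k) dx_k ∧ dx_i ∧ dx_j.
Expand each term, using dx_k ∧ dx_i ∧ dx_j = sgn(permutation) dx_{(a)} ∧ dx_{(b)} ∧ dx_{(c)} with (a < b < c) sorted:
  d(w*x + w*z - 3*z^2) includes (∂/∂z)(w*x + w*z - 3*z^2) dz = (w - 6*z) dz, which multiplied by dx ∧ dy gives (w - 6*z) dx ∧ dy ∧ dz
  d(w*x + w*z - 3*z^2) includes (∂/∂w)(w*x + w*z - 3*z^2) dw = (x + z) dw, which multiplied by dx ∧ dy gives (x + z) dx ∧ dy ∧ dw
  d(z*(-3*w - 2*x + y)) includes (∂/∂y)(z*(-3*w - 2*x + y)) dy = (z) dy, which multiplied by dx ∧ dw gives (-z) dx ∧ dy ∧ dw
  d(z*(-3*w - 2*x + y)) includes (∂/∂z)(z*(-3*w - 2*x + y)) dz = (-3*w - 2*x + y) dz, which multiplied by dx ∧ dw gives (3*w + 2*x - y) dx ∧ dz ∧ dw
  d(x*(-x + z)) includes (∂/∂x)(x*(-x + z)) dx = (-2*x + z) dx, which multiplied by dz ∧ dw gives (-2*x + z) dx ∧ dz ∧ dw
Collecting like 3-forms: d(omega) = (w - 6*z) dx ∧ dy ∧ dz + (x) dx ∧ dy ∧ dw + (3*w - y + z) dx ∧ dz ∧ dw.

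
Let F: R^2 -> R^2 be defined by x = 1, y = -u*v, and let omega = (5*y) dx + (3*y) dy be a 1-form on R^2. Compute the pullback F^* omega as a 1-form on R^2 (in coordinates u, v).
F^* omega = (3*u*v^2) du + (3*u^2*v) dv

Using F^*(f dg) = (f ∘ F) d(g ∘ F), substitute each coordinate x_i by F_i(u, v) in f_i, and replace dx_i by d F_i = (∂F_i/∂u) du + (∂F_i/∂v) dv.
  For the x component: f_1(F) = -5*u*v; d F_1 = (0) du + (0) dv
  For the y component: f_2(F) = -3*u*v; d F_2 = (-v) du + (-u) dv
Combining and collecting du, dv coefficients:
  coeff of du: 3*u*v^2
  coeff of dv: 3*u^2*v
F^* omega = (3*u*v^2) du + (3*u^2*v) dv.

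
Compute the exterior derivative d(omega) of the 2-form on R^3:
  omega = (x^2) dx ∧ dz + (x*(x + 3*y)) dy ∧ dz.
d(omega) = (2*x + 3*y) dx ∧ dy ∧ dz

For a 2-form omega = sum_{i<j} g_{ij} dx_i ∧ dx_j, the exterior derivative is
  d(omega) = sum_{i<j} d(g_{ij}) ∧ dx_i ∧ dx_j = sum_{i<j, k} (∂g_{ij}/∂x_k) dx_k ∧ dx_i ∧ dx_j.
Expand each term, using dx_k ∧ dx_i ∧ dx_j = sgn(permutation) dx_{(a)} ∧ dx_{(b)} ∧ dx_{(c)} with (a < b < c) sorted:
  d(x*(x + 3*y)) includes (∂/∂x)(x*(x + 3*y)) dx = (2*x + 3*y) dx, which multiplied by dy ∧ dz gives (2*x + 3*y) dx ∧ dy ∧ dz
Collecting like 3-forms: d(omega) = (2*x + 3*y) dx ∧ dy ∧ dz.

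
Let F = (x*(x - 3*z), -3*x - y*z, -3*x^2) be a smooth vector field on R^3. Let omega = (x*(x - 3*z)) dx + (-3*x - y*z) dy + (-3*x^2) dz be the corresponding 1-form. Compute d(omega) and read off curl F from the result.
d(omega) = (y) dy ∧ dz + (3*x) dz ∧ dx + (-3) dx ∧ dy; curl F = (y, 3*x, -3)

d omega = sum_{i<j} (∂f_j/∂x_i - ∂f_i/∂x_j) dx_i ∧ dx_j. Under the identification (dy ∧ dz, dz ∧ dx, dx ∧ dy) ↔ (e_x, e_y, e_z), the coefficients are exactly the components of curl F. Compute:
  ∂R/∂y - ∂Q/∂z = (0) - (-y) = y
  ∂P/∂z - ∂R/∂x = (-3*x) - (-6*x) = 3*x
  ∂Q/∂x - ∂P/∂y = (-3) - (0) = -3.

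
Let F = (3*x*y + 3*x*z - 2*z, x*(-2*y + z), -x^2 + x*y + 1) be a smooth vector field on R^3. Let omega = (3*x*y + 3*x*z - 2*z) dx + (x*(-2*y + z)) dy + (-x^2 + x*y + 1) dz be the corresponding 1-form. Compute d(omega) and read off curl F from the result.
d(omega) = (0) dy ∧ dz + (5*x - y - 2) dz ∧ dx + (-3*x - 2*y + z) dx ∧ dy; curl F = (0, 5*x - y - 2, -3*x - 2*y + z)

d omega = sum_{i<j} (∂f_j/∂x_i - ∂f_i/∂x_j) dx_i ∧ dx_j. Under the identification (dy ∧ dz, dz ∧ dx, dx ∧ dy) ↔ (e_x, e_y, e_z), the coefficients are exactly the components of curl F. Compute:
  ∂R/∂y - ∂Q/∂z = (x) - (x) = 0
  ∂P/∂z - ∂R/∂x = (3*x - 2) - (-2*x + y) = 5*x - y - 2
  ∂Q/∂x - ∂P/∂y = (-2*y + z) - (3*x) = -3*x - 2*y + z.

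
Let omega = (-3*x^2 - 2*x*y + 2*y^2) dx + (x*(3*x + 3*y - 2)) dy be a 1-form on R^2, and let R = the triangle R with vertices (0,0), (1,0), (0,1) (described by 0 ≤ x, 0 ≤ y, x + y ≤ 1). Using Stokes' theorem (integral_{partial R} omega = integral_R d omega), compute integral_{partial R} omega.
integral_(partial R) omega = 1/6

Stokes: integral_partial_R omega = integral_R d omega with d omega = (∂Q/∂x - ∂P/∂y) dx ∧ dy.
  ∂Q/∂x = 6*x + 3*y - 2
  ∂P/∂y = -2*x + 4*y
  integrand = ∂Q/∂x - ∂P/∂y = 8*x - y - 2.
Integrating over R: integral_0^1 integral_0^{1-x} (8*x - y - 2) dy dx = 1/6.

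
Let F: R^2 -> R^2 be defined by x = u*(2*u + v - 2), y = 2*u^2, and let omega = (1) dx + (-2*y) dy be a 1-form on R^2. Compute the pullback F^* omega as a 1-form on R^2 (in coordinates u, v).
F^* omega = (-16*u^3 + 4*u + v - 2) du + (u) dv

Using F^*(f dg) = (f ∘ F) d(g ∘ F), substitute each coordinate x_i by F_i(u, v) in f_i, and replace dx_i by d F_i = (∂F_i/∂u) du + (∂F_i/∂v) dv.
  For the x component: f_1(F) = 1; d F_1 = (4*u + v - 2) du + (u) dv
  For the y component: f_2(F) = -4*u^2; d F_2 = (4*u) du + (0) dv
Combining and collecting du, dv coefficients:
  coeff of du: -16*u^3 + 4*u + v - 2
  coeff of dv: u
F^* omega = (-16*u^3 + 4*u + v - 2) du + (u) dv.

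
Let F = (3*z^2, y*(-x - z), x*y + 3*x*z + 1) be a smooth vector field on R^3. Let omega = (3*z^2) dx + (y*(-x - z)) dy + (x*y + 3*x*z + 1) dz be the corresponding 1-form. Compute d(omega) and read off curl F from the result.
d(omega) = (x + y) dy ∧ dz + (-y + 3*z) dz ∧ dx + (-y) dx ∧ dy; curl F = (x + y, -y + 3*z, -y)

d omega = sum_{i<j} (∂f_j/∂x_i - ∂f_i/∂x_j) dx_i ∧ dx_j. Under the identification (dy ∧ dz, dz ∧ dx, dx ∧ dy) ↔ (e_x, e_y, e_z), the coefficients are exactly the components of curl F. Compute:
  ∂R/∂y - ∂Q/∂z = (x) - (-y) = x + y
  ∂P/∂z - ∂R/∂x = (6*z) - (y + 3*z) = -y + 3*z
  ∂Q/∂x - ∂P/∂y = (-y) - (0) = -y.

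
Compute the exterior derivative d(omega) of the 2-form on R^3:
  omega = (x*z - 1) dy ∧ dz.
d(omega) = (z) dx ∧ dy ∧ dz

For a 2-form omega = sum_{i<j} g_{ij} dx_i ∧ dx_j, the exterior derivative is
  d(omega) = sum_{i<j} d(g_{ij}) ∧ dx_i ∧ dx_j = sum_{i<j, k} (∂g_{ij}/∂x_k) dx_k ∧ dx_i ∧ dx_j.
Expand each term, using dx_k ∧ dx_i ∧ dx_j = sgn(permutation) dx_{(a)} ∧ dx_{(b)} ∧ dx_{(c)} with (a < b < c) sorted:
  d(x*z - 1) includes (∂/∂x)(x*z - 1) dx = (z) dx, which multiplied by dy ∧ dz gives (z) dx ∧ dy ∧ dz
Collecting like 3-forms: d(omega) = (z) dx ∧ dy ∧ dz.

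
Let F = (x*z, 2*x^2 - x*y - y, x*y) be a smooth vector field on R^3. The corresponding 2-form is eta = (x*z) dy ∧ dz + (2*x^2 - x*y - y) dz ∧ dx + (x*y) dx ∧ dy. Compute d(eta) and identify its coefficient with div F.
d(eta) = (-x + z - 1) dx ∧ dy ∧ dz; div F = -x + z - 1

For a 2-form in R^3 of the form above, applying d gives a 3-form with coefficient ∂P/∂x + ∂Q/∂y + ∂R/∂z:
  ∂P/∂x = z
  ∂Q/∂y = -x - 1
  ∂R/∂z = 0
Sum = -x + z - 1, which is exactly div F.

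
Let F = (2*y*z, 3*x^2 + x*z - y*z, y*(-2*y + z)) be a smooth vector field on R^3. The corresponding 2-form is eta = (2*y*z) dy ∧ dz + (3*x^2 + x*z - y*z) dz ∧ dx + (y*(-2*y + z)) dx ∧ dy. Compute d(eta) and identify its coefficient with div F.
d(eta) = (y - z) dx ∧ dy ∧ dz; div F = y - z

For a 2-form in R^3 of the form above, applying d gives a 3-form with coefficient ∂P/∂x + ∂Q/∂y + ∂R/∂z:
  ∂P/∂x = 0
  ∂Q/∂y = -z
  ∂R/∂z = y
Sum = y - z, which is exactly div F.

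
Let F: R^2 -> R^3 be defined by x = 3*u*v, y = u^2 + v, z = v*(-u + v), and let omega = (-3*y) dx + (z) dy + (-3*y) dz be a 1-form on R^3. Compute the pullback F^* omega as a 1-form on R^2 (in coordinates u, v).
F^* omega = (2*v*(-4*u^2 + u*v - 3*v)) du + (-6*u^3 - 6*u^2*v - 7*u*v - 5*v^2) dv

Using F^*(f dg) = (f ∘ F) d(g ∘ F), substitute each coordinate x_i by F_i(u, v) in f_i, and replace dx_i by d F_i = (∂F_i/∂u) du + (∂F_i/∂v) dv.
  For the x component: f_1(F) = -3*u^2 - 3*v; d F_1 = (3*v) du + (3*u) dv
  For the y component: f_2(F) = v*(-u + v); d F_2 = (2*u) du + (1) dv
  For the z component: f_3(F) = -3*u^2 - 3*v; d F_3 = (-v) du + (-u + 2*v) dv
Combining and collecting du, dv coefficients:
  coeff of du: 2*v*(-4*u^2 + u*v - 3*v)
  coeff of dv: -6*u^3 - 6*u^2*v - 7*u*v - 5*v^2
F^* omega = (2*v*(-4*u^2 + u*v - 3*v)) du + (-6*u^3 - 6*u^2*v - 7*u*v - 5*v^2) dv.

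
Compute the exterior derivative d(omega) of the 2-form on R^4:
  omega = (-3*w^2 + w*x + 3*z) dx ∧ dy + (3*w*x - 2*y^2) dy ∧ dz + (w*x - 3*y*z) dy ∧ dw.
d(omega) = (3*w + 3) dx ∧ dy ∧ dz + (-5*w + x) dx ∧ dy ∧ dw + (3*x + 3*y) dy ∧ dz ∧ dw

For a 2-form omega = sum_{i<j} g_{ij} dx_i ∧ dx_j, the exterior derivative is
  d(omega) = sum_{i<j} d(g_{ij}) ∧ dx_i ∧ dx_j = sum_{i<j, k} (∂g_{ij}/∂x_k) dx_k ∧ dx_i ∧ dx_j.
Expand each term, using dx_k ∧ dx_i ∧ dx_j = sgn(permutation) dx_{(a)} ∧ dx_{(b)} ∧ dx_{(c)} with (a < b < c) sorted:
  d(-3*w^2 + w*x + 3*z) includes (∂/∂z)(-3*w^2 + w*x + 3*z) dz = (3) dz, which multiplied by dx ∧ dy gives (3) dx ∧ dy ∧ dz
  d(-3*w^2 + w*x + 3*z) includes (∂/∂w)(-3*w^2 + w*x + 3*z) dw = (-6*w + x) dw, which multiplied by dx ∧ dy gives (-6*w + x) dx ∧ dy ∧ dw
  d(3*w*x - 2*y^2) includes (∂/∂x)(3*w*x - 2*y^2) dx = (3*w) dx, which multiplied by dy ∧ dz gives (3*w) dx ∧ dy ∧ dz
  d(3*w*x - 2*y^2) includes (∂/∂w)(3*w*x - 2*y^2) dw = (3*x) dw, which multiplied by dy ∧ dz gives (3*x) dy ∧ dz ∧ dw
  d(w*x - 3*y*z) includes (∂/∂x)(w*x - 3*y*z) dx = (w) dx, which multiplied by dy ∧ dw gives (w) dx ∧ dy ∧ dw
  d(w*x - 3*y*z) includes (∂/∂z)(w*x - 3*y*z) dz = (-3*y) dz, which multiplied by dy ∧ dw gives (3*y) dy ∧ dz ∧ dw
Collecting like 3-forms: d(omega) = (3*w + 3) dx ∧ dy ∧ dz + (-5*w + x) dx ∧ dy ∧ dw + (3*x + 3*y) dy ∧ dz ∧ dw.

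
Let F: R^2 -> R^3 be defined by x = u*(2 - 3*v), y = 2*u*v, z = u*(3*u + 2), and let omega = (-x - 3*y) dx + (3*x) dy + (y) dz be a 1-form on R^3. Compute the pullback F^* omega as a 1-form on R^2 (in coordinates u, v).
F^* omega = (u*(12*u*v - 9*v^2 + 16*v - 4)) du + (9*u^2*(2 - v)) dv

Using F^*(f dg) = (f ∘ F) d(g ∘ F), substitute each coordinate x_i by F_i(u, v) in f_i, and replace dx_i by d F_i = (∂F_i/∂u) du + (∂F_i/∂v) dv.
  For the x component: f_1(F) = u*(-3*v - 2); d F_1 = (2 - 3*v) du + (-3*u) dv
  For the y component: f_2(F) = 3*u*(2 - 3*v); d F_2 = (2*v) du + (2*u) dv
  For the z component: f_3(F) = 2*u*v; d F_3 = (6*u + 2) du + (0) dv
Combining and collecting du, dv coefficients:
  coeff of du: u*(12*u*v - 9*v^2 + 16*v - 4)
  coeff of dv: 9*u^2*(2 - v)
F^* omega = (u*(12*u*v - 9*v^2 + 16*v - 4)) du + (9*u^2*(2 - v)) dv.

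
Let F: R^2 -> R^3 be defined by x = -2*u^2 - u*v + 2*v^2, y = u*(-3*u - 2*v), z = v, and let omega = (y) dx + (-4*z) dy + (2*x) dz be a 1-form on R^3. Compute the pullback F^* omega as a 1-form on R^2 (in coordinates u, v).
F^* omega = (12*u^3 + 11*u^2*v + 2*u*v^2 + 24*u*v + 8*v^2) du + (3*u^3 - 10*u^2*v - 4*u^2 - 8*u*v^2 + 6*u*v + 4*v^2) dv

Using F^*(f dg) = (f ∘ F) d(g ∘ F), substitute each coordinate x_i by F_i(u, v) in f_i, and replace dx_i by d F_i = (∂F_i/∂u) du + (∂F_i/∂v) dv.
  For the x component: f_1(F) = u*(-3*u - 2*v); d F_1 = (-4*u - v) du + (-u + 4*v) dv
  For the y component: f_2(F) = -4*v; d F_2 = (-6*u - 2*v) du + (-2*u) dv
  For the z component: f_3(F) = -4*u^2 - 2*u*v + 4*v^2; d F_3 = (0) du + (1) dv
Combining and collecting du, dv coefficients:
  coeff of du: 12*u^3 + 11*u^2*v + 2*u*v^2 + 24*u*v + 8*v^2
  coeff of dv: 3*u^3 - 10*u^2*v - 4*u^2 - 8*u*v^2 + 6*u*v + 4*v^2
F^* omega = (12*u^3 + 11*u^2*v + 2*u*v^2 + 24*u*v + 8*v^2) du + (3*u^3 - 10*u^2*v - 4*u^2 - 8*u*v^2 + 6*u*v + 4*v^2) dv.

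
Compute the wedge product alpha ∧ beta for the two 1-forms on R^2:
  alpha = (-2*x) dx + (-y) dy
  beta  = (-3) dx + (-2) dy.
alpha ∧ beta = (4*x - 3*y) dx ∧ dy

Distribute the wedge, using dx_i ∧ dx_j = -dx_j ∧ dx_i and dx_i ∧ dx_i = 0. For each pair (i, j) with i < j, the coefficient of dx_i ∧ dx_j in alpha ∧ beta is (alpha_i * beta_j - alpha_j * beta_i). Collecting: alpha ∧ beta = (4*x - 3*y) dx ∧ dy.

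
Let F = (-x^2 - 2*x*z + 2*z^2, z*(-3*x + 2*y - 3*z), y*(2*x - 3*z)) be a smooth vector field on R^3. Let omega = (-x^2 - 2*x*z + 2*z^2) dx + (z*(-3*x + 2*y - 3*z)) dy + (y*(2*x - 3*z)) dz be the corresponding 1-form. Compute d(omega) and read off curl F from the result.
d(omega) = (5*x - 2*y + 3*z) dy ∧ dz + (-2*x - 2*y + 4*z) dz ∧ dx + (-3*z) dx ∧ dy; curl F = (5*x - 2*y + 3*z, -2*x - 2*y + 4*z, -3*z)

d omega = sum_{i<j} (∂f_j/∂x_i - ∂f_i/∂x_j) dx_i ∧ dx_j. Under the identification (dy ∧ dz, dz ∧ dx, dx ∧ dy) ↔ (e_x, e_y, e_z), the coefficients are exactly the components of curl F. Compute:
  ∂R/∂y - ∂Q/∂z = (2*x - 3*z) - (-3*x + 2*y - 6*z) = 5*x - 2*y + 3*z
  ∂P/∂z - ∂R/∂x = (-2*x + 4*z) - (2*y) = -2*x - 2*y + 4*z
  ∂Q/∂x - ∂P/∂y = (-3*z) - (0) = -3*z.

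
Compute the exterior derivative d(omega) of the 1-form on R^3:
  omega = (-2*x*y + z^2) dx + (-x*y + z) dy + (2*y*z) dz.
d(omega) = (2*x - y) dx ∧ dy + (-2*z) dx ∧ dz + (2*z - 1) dy ∧ dz

For a 1-form omega = sum_i f_i dx_i, the exterior derivative is
  d(omega) = sum_{i < j} (∂f_j/∂x_i - ∂f_i/∂x_j) dx_i ∧ dx_j.
  coefficient of dx ∧ dy: ∂f_2/∂x - ∂f_1/∂y = ∂(-x*y + z)/∂x - ∂(-2*x*y + z^2)/∂y = 2*x - y
  coefficient of dx ∧ dz: ∂f_3/∂x - ∂f_1/∂z = ∂(2*y*z)/∂x - ∂(-2*x*y + z^2)/∂z = -2*z
  coefficient of dy ∧ dz: ∂f_3/∂y - ∂f_2/∂z = ∂(2*y*z)/∂y - ∂(-x*y + z)/∂z = 2*z - 1
Assembling: d(omega) = (2*x - y) dx ∧ dy + (-2*z) dx ∧ dz + (2*z - 1) dy ∧ dz.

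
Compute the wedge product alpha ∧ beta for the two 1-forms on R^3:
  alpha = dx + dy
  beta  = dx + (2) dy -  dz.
alpha ∧ beta = (1) dx ∧ dy + (-1) dx ∧ dz + (-1) dy ∧ dz

Distribute the wedge, using dx_i ∧ dx_j = -dx_j ∧ dx_i and dx_i ∧ dx_i = 0. For each pair (i, j) with i < j, the coefficient of dx_i ∧ dx_j in alpha ∧ beta is (alpha_i * beta_j - alpha_j * beta_i). Collecting: alpha ∧ beta = (1) dx ∧ dy + (-1) dx ∧ dz + (-1) dy ∧ dz.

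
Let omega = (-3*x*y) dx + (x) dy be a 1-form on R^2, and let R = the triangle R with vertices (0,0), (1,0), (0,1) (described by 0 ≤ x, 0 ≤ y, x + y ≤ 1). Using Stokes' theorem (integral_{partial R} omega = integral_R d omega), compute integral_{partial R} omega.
integral_(partial R) omega = 1

Stokes: integral_partial_R omega = integral_R d omega with d omega = (∂Q/∂x - ∂P/∂y) dx ∧ dy.
  ∂Q/∂x = 1
  ∂P/∂y = -3*x
  integrand = ∂Q/∂x - ∂P/∂y = 3*x + 1.
Integrating over R: integral_0^1 integral_0^{1-x} (3*x + 1) dy dx = 1.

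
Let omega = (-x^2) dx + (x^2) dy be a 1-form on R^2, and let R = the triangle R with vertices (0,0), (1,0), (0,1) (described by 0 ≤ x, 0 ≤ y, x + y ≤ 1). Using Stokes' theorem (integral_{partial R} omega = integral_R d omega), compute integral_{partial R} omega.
integral_(partial R) omega = 1/3

Stokes: integral_partial_R omega = integral_R d omega with d omega = (∂Q/∂x - ∂P/∂y) dx ∧ dy.
  ∂Q/∂x = 2*x
  ∂P/∂y = 0
  integrand = ∂Q/∂x - ∂P/∂y = 2*x.
Integrating over R: integral_0^1 integral_0^{1-x} (2*x) dy dx = 1/3.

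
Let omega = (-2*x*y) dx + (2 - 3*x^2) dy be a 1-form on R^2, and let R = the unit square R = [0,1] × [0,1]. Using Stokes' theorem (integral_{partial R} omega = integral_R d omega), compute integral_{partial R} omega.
integral_(partial R) omega = -2

Stokes: integral_partial_R omega = integral_R d omega with d omega = (∂Q/∂x - ∂P/∂y) dx ∧ dy.
  ∂Q/∂x = -6*x
  ∂P/∂y = -2*x
  integrand = ∂Q/∂x - ∂P/∂y = -4*x.
Integrating over R: integral_0^1 integral_0^1 (-4*x) dx dy = -2.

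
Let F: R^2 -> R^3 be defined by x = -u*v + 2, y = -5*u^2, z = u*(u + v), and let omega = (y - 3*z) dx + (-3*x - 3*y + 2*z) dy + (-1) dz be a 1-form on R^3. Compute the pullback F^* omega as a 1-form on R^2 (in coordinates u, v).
F^* omega = (-170*u^3 - 42*u^2*v + 3*u*v^2 + 58*u - v) du + (u*(8*u^2 + 3*u*v - 1)) dv

Using F^*(f dg) = (f ∘ F) d(g ∘ F), substitute each coordinate x_i by F_i(u, v) in f_i, and replace dx_i by d F_i = (∂F_i/∂u) du + (∂F_i/∂v) dv.
  For the x component: f_1(F) = u*(-8*u - 3*v); d F_1 = (-v) du + (-u) dv
  For the y component: f_2(F) = 17*u^2 + 5*u*v - 6; d F_2 = (-10*u) du + (0) dv
  For the z component: f_3(F) = -1; d F_3 = (2*u + v) du + (u) dv
Combining and collecting du, dv coefficients:
  coeff of du: -170*u^3 - 42*u^2*v + 3*u*v^2 + 58*u - v
  coeff of dv: u*(8*u^2 + 3*u*v - 1)
F^* omega = (-170*u^3 - 42*u^2*v + 3*u*v^2 + 58*u - v) du + (u*(8*u^2 + 3*u*v - 1)) dv.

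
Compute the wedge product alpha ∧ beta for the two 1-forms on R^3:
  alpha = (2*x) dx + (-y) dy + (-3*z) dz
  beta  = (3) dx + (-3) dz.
alpha ∧ beta = (-6*x + 9*z) dx ∧ dz + (3*y) dx ∧ dy + (3*y) dy ∧ dz

Distribute the wedge, using dx_i ∧ dx_j = -dx_j ∧ dx_i and dx_i ∧ dx_i = 0. For each pair (i, j) with i < j, the coefficient of dx_i ∧ dx_j in alpha ∧ beta is (alpha_i * beta_j - alpha_j * beta_i). Collecting: alpha ∧ beta = (-6*x + 9*z) dx ∧ dz + (3*y) dx ∧ dy + (3*y) dy ∧ dz.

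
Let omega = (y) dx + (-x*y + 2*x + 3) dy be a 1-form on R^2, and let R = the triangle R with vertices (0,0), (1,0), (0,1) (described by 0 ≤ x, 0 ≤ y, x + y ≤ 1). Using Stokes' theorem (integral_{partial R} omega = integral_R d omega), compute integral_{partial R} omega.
integral_(partial R) omega = 1/3

Stokes: integral_partial_R omega = integral_R d omega with d omega = (∂Q/∂x - ∂P/∂y) dx ∧ dy.
  ∂Q/∂x = 2 - y
  ∂P/∂y = 1
  integrand = ∂Q/∂x - ∂P/∂y = 1 - y.
Integrating over R: integral_0^1 integral_0^{1-x} (1 - y) dy dx = 1/3.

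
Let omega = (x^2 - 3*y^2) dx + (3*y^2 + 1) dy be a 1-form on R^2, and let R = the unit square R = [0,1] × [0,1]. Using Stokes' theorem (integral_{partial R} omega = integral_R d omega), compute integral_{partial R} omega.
integral_(partial R) omega = 3

Stokes: integral_partial_R omega = integral_R d omega with d omega = (∂Q/∂x - ∂P/∂y) dx ∧ dy.
  ∂Q/∂x = 0
  ∂P/∂y = -6*y
  integrand = ∂Q/∂x - ∂P/∂y = 6*y.
Integrating over R: integral_0^1 integral_0^1 (6*y) dx dy = 3.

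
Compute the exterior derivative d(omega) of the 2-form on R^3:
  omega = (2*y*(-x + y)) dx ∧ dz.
d(omega) = (2*x - 4*y) dx ∧ dy ∧ dz

For a 2-form omega = sum_{i<j} g_{ij} dx_i ∧ dx_j, the exterior derivative is
  d(omega) = sum_{i<j} d(g_{ij}) ∧ dx_i ∧ dx_j = sum_{i<j, k} (∂g_{ij}/∂x_k) dx_k ∧ dx_i ∧ dx_j.
Expand each term, using dx_k ∧ dx_i ∧ dx_j = sgn(permutation) dx_{(a)} ∧ dx_{(b)} ∧ dx_{(c)} with (a < b < c) sorted:
  d(2*y*(-x + y)) includes (∂/∂y)(2*y*(-x + y)) dy = (-2*x + 4*y) dy, which multiplied by dx ∧ dz gives (2*x - 4*y) dx ∧ dy ∧ dz
Collecting like 3-forms: d(omega) = (2*x - 4*y) dx ∧ dy ∧ dz.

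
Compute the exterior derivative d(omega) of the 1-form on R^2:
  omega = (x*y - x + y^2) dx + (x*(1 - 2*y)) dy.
d(omega) = (-x - 4*y + 1) dx ∧ dy

For a 1-form omega = sum_i f_i dx_i, the exterior derivative is
  d(omega) = sum_{i < j} (∂f_j/∂x_i - ∂f_i/∂x_j) dx_i ∧ dx_j.
  coefficient of dx ∧ dy: ∂f_2/∂x - ∂f_1/∂y = ∂(x*(1 - 2*y))/∂x - ∂(x*y - x + y^2)/∂y = -x - 4*y + 1
Assembling: d(omega) = (-x - 4*y + 1) dx ∧ dy.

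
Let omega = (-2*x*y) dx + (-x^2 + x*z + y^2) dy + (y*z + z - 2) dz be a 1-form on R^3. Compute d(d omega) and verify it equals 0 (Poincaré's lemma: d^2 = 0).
d(d omega) = 0

Step 1: d omega = sum_{i<j} (∂f_j/∂x_i - ∂f_i/∂x_j) dx_i ∧ dx_j:
  coeff of dx ∧ dy: z
  coeff of dx ∧ dz: 0
  coeff of dy ∧ dz: -x + z
Step 2: Apply d again to each 2-form coefficient. The only possible 3-form in R^3 is dx ∧ dy ∧ dz, with coefficient
  ∂(coeff of dy∧dz)/∂x - ∂(coeff of dx∧dz)/∂y + ∂(coeff of dx∧dy)/∂z
  = ∂/∂x (-x + z) - ∂/∂y (0) + ∂/∂z (z).
Each of these terms simplifies to sums of mixed partials that cancel in pairs. The result is 0 (by equality of mixed partials for smooth functions — Schwarz / Clairaut).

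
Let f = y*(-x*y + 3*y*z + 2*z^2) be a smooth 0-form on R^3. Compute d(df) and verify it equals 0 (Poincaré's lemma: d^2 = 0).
d(df) = 0

Step 1: df = sum_i (∂f/∂x_i) dx_i = (-y^2) dx + (-2*x*y + 6*y*z + 2*z^2) dy + (y*(3*y + 4*z)) dz.
Step 2: Apply d again. Using the 1-form formula, the coefficient of dx ∧ dy in d(df) is ∂^2 f/∂x ∂y - ∂^2 f/∂y ∂x = (-2*y) - (-2*y) = 0 (equality of mixed partials for smooth f).
Similarly for dx ∧ dz and dy ∧ dz — all coefficients vanish. So d(df) = 0.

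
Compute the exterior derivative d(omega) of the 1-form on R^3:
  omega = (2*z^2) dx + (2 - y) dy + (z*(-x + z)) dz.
d(omega) = (-5*z) dx ∧ dz

For a 1-form omega = sum_i f_i dx_i, the exterior derivative is
  d(omega) = sum_{i < j} (∂f_j/∂x_i - ∂f_i/∂x_j) dx_i ∧ dx_j.
  coefficient of dx ∧ dz: ∂f_3/∂x - ∂f_1/∂z = ∂(z*(-x + z))/∂x - ∂(2*z^2)/∂z = -5*z
Assembling: d(omega) = (-5*z) dx ∧ dz.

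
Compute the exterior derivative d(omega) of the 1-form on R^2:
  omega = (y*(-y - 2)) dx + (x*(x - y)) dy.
d(omega) = (2*x + y + 2) dx ∧ dy

For a 1-form omega = sum_i f_i dx_i, the exterior derivative is
  d(omega) = sum_{i < j} (∂f_j/∂x_i - ∂f_i/∂x_j) dx_i ∧ dx_j.
  coefficient of dx ∧ dy: ∂f_2/∂x - ∂f_1/∂y = ∂(x*(x - y))/∂x - ∂(y*(-y - 2))/∂y = 2*x + y + 2
Assembling: d(omega) = (2*x + y + 2) dx ∧ dy.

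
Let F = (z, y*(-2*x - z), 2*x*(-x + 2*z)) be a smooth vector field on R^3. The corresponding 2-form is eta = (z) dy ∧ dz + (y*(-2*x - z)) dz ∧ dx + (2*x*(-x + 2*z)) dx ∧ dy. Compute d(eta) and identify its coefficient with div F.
d(eta) = (2*x - z) dx ∧ dy ∧ dz; div F = 2*x - z

For a 2-form in R^3 of the form above, applying d gives a 3-form with coefficient ∂P/∂x + ∂Q/∂y + ∂R/∂z:
  ∂P/∂x = 0
  ∂Q/∂y = -2*x - z
  ∂R/∂z = 4*x
Sum = 2*x - z, which is exactly div F.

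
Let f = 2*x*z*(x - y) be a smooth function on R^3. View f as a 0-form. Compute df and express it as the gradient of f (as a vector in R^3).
df = (2*z*(2*x - y)) dx + (-2*x*z) dy + (2*x*(x - y)) dz; grad f = (2*z*(2*x - y), -2*x*z, 2*x*(x - y))

For a 0-form f, d f = (∂f/∂x) dx + (∂f/∂y) dy + (∂f/∂z) dz. The components of the vector representation are exactly the entries of grad f in Cartesian coordinates:
  ∂f/∂x = 2*z*(2*x - y)
  ∂f/∂y = -2*x*z
  ∂f/∂z = 2*x*(x - y).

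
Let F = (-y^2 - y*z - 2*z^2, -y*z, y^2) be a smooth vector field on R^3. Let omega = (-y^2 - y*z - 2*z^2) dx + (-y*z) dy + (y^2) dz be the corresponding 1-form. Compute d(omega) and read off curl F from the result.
d(omega) = (3*y) dy ∧ dz + (-y - 4*z) dz ∧ dx + (2*y + z) dx ∧ dy; curl F = (3*y, -y - 4*z, 2*y + z)

d omega = sum_{i<j} (∂f_j/∂x_i - ∂f_i/∂x_j) dx_i ∧ dx_j. Under the identification (dy ∧ dz, dz ∧ dx, dx ∧ dy) ↔ (e_x, e_y, e_z), the coefficients are exactly the components of curl F. Compute:
  ∂R/∂y - ∂Q/∂z = (2*y) - (-y) = 3*y
  ∂P/∂z - ∂R/∂x = (-y - 4*z) - (0) = -y - 4*z
  ∂Q/∂x - ∂P/∂y = (0) - (-2*y - z) = 2*y + z.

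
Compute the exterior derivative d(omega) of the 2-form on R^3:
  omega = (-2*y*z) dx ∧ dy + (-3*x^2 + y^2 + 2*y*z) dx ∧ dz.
d(omega) = (-4*y - 2*z) dx ∧ dy ∧ dz

For a 2-form omega = sum_{i<j} g_{ij} dx_i ∧ dx_j, the exterior derivative is
  d(omega) = sum_{i<j} d(g_{ij}) ∧ dx_i ∧ dx_j = sum_{i<j, k} (∂g_{ij}/∂x_k) dx_k ∧ dx_i ∧ dx_j.
Expand each term, using dx_k ∧ dx_i ∧ dx_j = sgn(permutation) dx_{(a)} ∧ dx_{(b)} ∧ dx_{(c)} with (a < b < c) sorted:
  d(-2*y*z) includes (∂/∂z)(-2*y*z) dz = (-2*y) dz, which multiplied by dx ∧ dy gives (-2*y) dx ∧ dy ∧ dz
  d(-3*x^2 + y^2 + 2*y*z) includes (∂/∂y)(-3*x^2 + y^2 + 2*y*z) dy = (2*y + 2*z) dy, which multiplied by dx ∧ dz gives (-2*y - 2*z) dx ∧ dy ∧ dz
Collecting like 3-forms: d(omega) = (-4*y - 2*z) dx ∧ dy ∧ dz.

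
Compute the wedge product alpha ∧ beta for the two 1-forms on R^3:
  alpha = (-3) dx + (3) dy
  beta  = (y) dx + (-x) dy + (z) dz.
alpha ∧ beta = (3*x - 3*y) dx ∧ dy + (-3*z) dx ∧ dz + (3*z) dy ∧ dz

Distribute the wedge, using dx_i ∧ dx_j = -dx_j ∧ dx_i and dx_i ∧ dx_i = 0. For each pair (i, j) with i < j, the coefficient of dx_i ∧ dx_j in alpha ∧ beta is (alpha_i * beta_j - alpha_j * beta_i). Collecting: alpha ∧ beta = (3*x - 3*y) dx ∧ dy + (-3*z) dx ∧ dz + (3*z) dy ∧ dz.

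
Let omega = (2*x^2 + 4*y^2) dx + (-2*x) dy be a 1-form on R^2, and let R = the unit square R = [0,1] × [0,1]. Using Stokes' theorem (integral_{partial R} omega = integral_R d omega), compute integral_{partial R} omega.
integral_(partial R) omega = -6

Stokes: integral_partial_R omega = integral_R d omega with d omega = (∂Q/∂x - ∂P/∂y) dx ∧ dy.
  ∂Q/∂x = -2
  ∂P/∂y = 8*y
  integrand = ∂Q/∂x - ∂P/∂y = -8*y - 2.
Integrating over R: integral_0^1 integral_0^1 (-8*y - 2) dx dy = -6.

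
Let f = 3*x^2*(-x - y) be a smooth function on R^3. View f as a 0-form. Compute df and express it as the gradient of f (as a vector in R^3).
df = (3*x*(-3*x - 2*y)) dx + (-3*x^2) dy + (0) dz; grad f = (3*x*(-3*x - 2*y), -3*x^2, 0)

For a 0-form f, d f = (∂f/∂x) dx + (∂f/∂y) dy + (∂f/∂z) dz. The components of the vector representation are exactly the entries of grad f in Cartesian coordinates:
  ∂f/∂x = 3*x*(-3*x - 2*y)
  ∂f/∂y = -3*x^2
  ∂f/∂z = 0.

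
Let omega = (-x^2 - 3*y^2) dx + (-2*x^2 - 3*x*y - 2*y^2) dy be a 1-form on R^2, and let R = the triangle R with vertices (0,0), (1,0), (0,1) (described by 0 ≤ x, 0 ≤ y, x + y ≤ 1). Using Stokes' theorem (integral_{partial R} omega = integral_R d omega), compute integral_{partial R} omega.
integral_(partial R) omega = -1/6

Stokes: integral_partial_R omega = integral_R d omega with d omega = (∂Q/∂x - ∂P/∂y) dx ∧ dy.
  ∂Q/∂x = -4*x - 3*y
  ∂P/∂y = -6*y
  integrand = ∂Q/∂x - ∂P/∂y = -4*x + 3*y.
Integrating over R: integral_0^1 integral_0^{1-x} (-4*x + 3*y) dy dx = -1/6.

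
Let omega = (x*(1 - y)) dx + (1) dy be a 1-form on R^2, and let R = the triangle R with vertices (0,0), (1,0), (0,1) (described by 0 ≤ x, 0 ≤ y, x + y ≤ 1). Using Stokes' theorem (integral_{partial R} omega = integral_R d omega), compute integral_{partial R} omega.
integral_(partial R) omega = 1/6

Stokes: integral_partial_R omega = integral_R d omega with d omega = (∂Q/∂x - ∂P/∂y) dx ∧ dy.
  ∂Q/∂x = 0
  ∂P/∂y = -x
  integrand = ∂Q/∂x - ∂P/∂y = x.
Integrating over R: integral_0^1 integral_0^{1-x} (x) dy dx = 1/6.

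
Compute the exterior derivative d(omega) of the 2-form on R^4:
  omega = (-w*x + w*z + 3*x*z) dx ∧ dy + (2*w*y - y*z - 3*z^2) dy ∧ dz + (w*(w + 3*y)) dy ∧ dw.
d(omega) = (w + 3*x) dx ∧ dy ∧ dz + (-x + z) dx ∧ dy ∧ dw + (2*y) dy ∧ dz ∧ dw

For a 2-form omega = sum_{i<j} g_{ij} dx_i ∧ dx_j, the exterior derivative is
  d(omega) = sum_{i<j} d(g_{ij}) ∧ dx_i ∧ dx_j = sum_{i<j, k} (∂g_{ij}/∂x_k) dx_k ∧ dx_i ∧ dx_j.
Expand each term, using dx_k ∧ dx_i ∧ dx_j = sgn(permutation) dx_{(a)} ∧ dx_{(b)} ∧ dx_{(c)} with (a < b < c) sorted:
  d(-w*x + w*z + 3*x*z) includes (∂/∂z)(-w*x + w*z + 3*x*z) dz = (w + 3*x) dz, which multiplied by dx ∧ dy gives (w + 3*x) dx ∧ dy ∧ dz
  d(-w*x + w*z + 3*x*z) includes (∂/∂w)(-w*x + w*z + 3*x*z) dw = (-x + z) dw, which multiplied by dx ∧ dy gives (-x + z) dx ∧ dy ∧ dw
  d(2*w*y - y*z - 3*z^2) includes (∂/∂w)(2*w*y - y*z - 3*z^2) dw = (2*y) dw, which multiplied by dy ∧ dz gives (2*y) dy ∧ dz ∧ dw
Collecting like 3-forms: d(omega) = (w + 3*x) dx ∧ dy ∧ dz + (-x + z) dx ∧ dy ∧ dw + (2*y) dy ∧ dz ∧ dw.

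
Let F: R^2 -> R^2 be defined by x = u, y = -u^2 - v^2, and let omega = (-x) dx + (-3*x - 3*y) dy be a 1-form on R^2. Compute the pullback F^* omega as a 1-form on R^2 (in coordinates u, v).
F^* omega = (u*(-6*u^2 + 6*u - 6*v^2 - 1)) du + (6*v*(-u^2 + u - v^2)) dv

Using F^*(f dg) = (f ∘ F) d(g ∘ F), substitute each coordinate x_i by F_i(u, v) in f_i, and replace dx_i by d F_i = (∂F_i/∂u) du + (∂F_i/∂v) dv.
  For the x component: f_1(F) = -u; d F_1 = (1) du + (0) dv
  For the y component: f_2(F) = 3*u^2 - 3*u + 3*v^2; d F_2 = (-2*u) du + (-2*v) dv
Combining and collecting du, dv coefficients:
  coeff of du: u*(-6*u^2 + 6*u - 6*v^2 - 1)
  coeff of dv: 6*v*(-u^2 + u - v^2)
F^* omega = (u*(-6*u^2 + 6*u - 6*v^2 - 1)) du + (6*v*(-u^2 + u - v^2)) dv.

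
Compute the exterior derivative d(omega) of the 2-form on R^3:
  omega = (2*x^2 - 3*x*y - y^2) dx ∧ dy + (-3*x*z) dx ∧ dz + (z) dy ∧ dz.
d(omega) = 0

For a 2-form omega = sum_{i<j} g_{ij} dx_i ∧ dx_j, the exterior derivative is
  d(omega) = sum_{i<j} d(g_{ij}) ∧ dx_i ∧ dx_j = sum_{i<j, k} (∂g_{ij}/∂x_k) dx_k ∧ dx_i ∧ dx_j.
Expand each term, using dx_k ∧ dx_i ∧ dx_j = sgn(permutation) dx_{(a)} ∧ dx_{(b)} ∧ dx_{(c)} with (a < b < c) sorted:

Collecting like 3-forms: d(omega) = 0.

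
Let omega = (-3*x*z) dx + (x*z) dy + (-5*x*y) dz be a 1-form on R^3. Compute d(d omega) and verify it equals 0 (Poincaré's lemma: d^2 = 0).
d(d omega) = 0

Step 1: d omega = sum_{i<j} (∂f_j/∂x_i - ∂f_i/∂x_j) dx_i ∧ dx_j:
  coeff of dx ∧ dy: z
  coeff of dx ∧ dz: 3*x - 5*y
  coeff of dy ∧ dz: -6*x
Step 2: Apply d again to each 2-form coefficient. The only possible 3-form in R^3 is dx ∧ dy ∧ dz, with coefficient
  ∂(coeff of dy∧dz)/∂x - ∂(coeff of dx∧dz)/∂y + ∂(coeff of dx∧dy)/∂z
  = ∂/∂x (-6*x) - ∂/∂y (3*x - 5*y) + ∂/∂z (z).
Each of these terms simplifies to sums of mixed partials that cancel in pairs. The result is 0 (by equality of mixed partials for smooth functions — Schwarz / Clairaut).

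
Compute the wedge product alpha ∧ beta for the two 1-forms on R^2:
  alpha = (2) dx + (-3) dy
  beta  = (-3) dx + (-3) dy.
alpha ∧ beta = (-15) dx ∧ dy

Distribute the wedge, using dx_i ∧ dx_j = -dx_j ∧ dx_i and dx_i ∧ dx_i = 0. For each pair (i, j) with i < j, the coefficient of dx_i ∧ dx_j in alpha ∧ beta is (alpha_i * beta_j - alpha_j * beta_i). Collecting: alpha ∧ beta = (-15) dx ∧ dy.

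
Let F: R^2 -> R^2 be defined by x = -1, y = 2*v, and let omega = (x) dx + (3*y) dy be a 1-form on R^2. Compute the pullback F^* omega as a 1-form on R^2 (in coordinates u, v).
F^* omega = (12*v) dv

Using F^*(f dg) = (f ∘ F) d(g ∘ F), substitute each coordinate x_i by F_i(u, v) in f_i, and replace dx_i by d F_i = (∂F_i/∂u) du + (∂F_i/∂v) dv.
  For the x component: f_1(F) = -1; d F_1 = (0) du + (0) dv
  For the y component: f_2(F) = 6*v; d F_2 = (0) du + (2) dv
Combining and collecting du, dv coefficients:
  coeff of du: 0
  coeff of dv: 12*v
F^* omega = (12*v) dv.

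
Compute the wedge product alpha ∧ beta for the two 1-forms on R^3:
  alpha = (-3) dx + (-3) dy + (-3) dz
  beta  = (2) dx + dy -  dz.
alpha ∧ beta = (3) dx ∧ dy + (9) dx ∧ dz + (6) dy ∧ dz

Distribute the wedge, using dx_i ∧ dx_j = -dx_j ∧ dx_i and dx_i ∧ dx_i = 0. For each pair (i, j) with i < j, the coefficient of dx_i ∧ dx_j in alpha ∧ beta is (alpha_i * beta_j - alpha_j * beta_i). Collecting: alpha ∧ beta = (3) dx ∧ dy + (9) dx ∧ dz + (6) dy ∧ dz.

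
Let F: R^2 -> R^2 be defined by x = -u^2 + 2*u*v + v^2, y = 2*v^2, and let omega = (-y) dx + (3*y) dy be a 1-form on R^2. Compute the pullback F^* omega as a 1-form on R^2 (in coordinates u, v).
F^* omega = (4*v^2*(u - v)) du + (4*v^2*(-u + 5*v)) dv

Using F^*(f dg) = (f ∘ F) d(g ∘ F), substitute each coordinate x_i by F_i(u, v) in f_i, and replace dx_i by d F_i = (∂F_i/∂u) du + (∂F_i/∂v) dv.
  For the x component: f_1(F) = -2*v^2; d F_1 = (-2*u + 2*v) du + (2*u + 2*v) dv
  For the y component: f_2(F) = 6*v^2; d F_2 = (0) du + (4*v) dv
Combining and collecting du, dv coefficients:
  coeff of du: 4*v^2*(u - v)
  coeff of dv: 4*v^2*(-u + 5*v)
F^* omega = (4*v^2*(u - v)) du + (4*v^2*(-u + 5*v)) dv.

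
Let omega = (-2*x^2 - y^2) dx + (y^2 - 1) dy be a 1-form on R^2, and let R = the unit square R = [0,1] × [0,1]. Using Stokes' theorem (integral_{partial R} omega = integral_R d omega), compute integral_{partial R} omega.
integral_(partial R) omega = 1

Stokes: integral_partial_R omega = integral_R d omega with d omega = (∂Q/∂x - ∂P/∂y) dx ∧ dy.
  ∂Q/∂x = 0
  ∂P/∂y = -2*y
  integrand = ∂Q/∂x - ∂P/∂y = 2*y.
Integrating over R: integral_0^1 integral_0^1 (2*y) dx dy = 1.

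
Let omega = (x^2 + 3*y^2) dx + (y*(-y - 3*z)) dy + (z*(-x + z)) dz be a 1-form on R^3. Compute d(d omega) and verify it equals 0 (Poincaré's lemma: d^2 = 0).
d(d omega) = 0

Step 1: d omega = sum_{i<j} (∂f_j/∂x_i - ∂f_i/∂x_j) dx_i ∧ dx_j:
  coeff of dx ∧ dy: -6*y
  coeff of dx ∧ dz: -z
  coeff of dy ∧ dz: 3*y
Step 2: Apply d again to each 2-form coefficient. The only possible 3-form in R^3 is dx ∧ dy ∧ dz, with coefficient
  ∂(coeff of dy∧dz)/∂x - ∂(coeff of dx∧dz)/∂y + ∂(coeff of dx∧dy)/∂z
  = ∂/∂x (3*y) - ∂/∂y (-z) + ∂/∂z (-6*y).
Each of these terms simplifies to sums of mixed partials that cancel in pairs. The result is 0 (by equality of mixed partials for smooth functions — Schwarz / Clairaut).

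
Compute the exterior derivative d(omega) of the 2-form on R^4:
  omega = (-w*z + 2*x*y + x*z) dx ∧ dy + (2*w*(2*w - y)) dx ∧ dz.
d(omega) = (w + x) dx ∧ dy ∧ dz + (-z) dx ∧ dy ∧ dw + (8*w - 2*y) dx ∧ dz ∧ dw

For a 2-form omega = sum_{i<j} g_{ij} dx_i ∧ dx_j, the exterior derivative is
  d(omega) = sum_{i<j} d(g_{ij}) ∧ dx_i ∧ dx_j = sum_{i<j, k} (∂g_{ij}/∂x_k) dx_k ∧ dx_i ∧ dx_j.
Expand each term, using dx_k ∧ dx_i ∧ dx_j = sgn(permutation) dx_{(a)} ∧ dx_{(b)} ∧ dx_{(c)} with (a < b < c) sorted:
  d(-w*z + 2*x*y + x*z) includes (∂/∂z)(-w*z + 2*x*y + x*z) dz = (-w + x) dz, which multiplied by dx ∧ dy gives (-w + x) dx ∧ dy ∧ dz
  d(-w*z + 2*x*y + x*z) includes (∂/∂w)(-w*z + 2*x*y + x*z) dw = (-z) dw, which multiplied by dx ∧ dy gives (-z) dx ∧ dy ∧ dw
  d(2*w*(2*w - y)) includes (∂/∂y)(2*w*(2*w - y)) dy = (-2*w) dy, which multiplied by dx ∧ dz gives (2*w) dx ∧ dy ∧ dz
  d(2*w*(2*w - y)) includes (∂/∂w)(2*w*(2*w - y)) dw = (8*w - 2*y) dw, which multiplied by dx ∧ dz gives (8*w - 2*y) dx ∧ dz ∧ dw
Collecting like 3-forms: d(omega) = (w + x) dx ∧ dy ∧ dz + (-z) dx ∧ dy ∧ dw + (8*w - 2*y) dx ∧ dz ∧ dw.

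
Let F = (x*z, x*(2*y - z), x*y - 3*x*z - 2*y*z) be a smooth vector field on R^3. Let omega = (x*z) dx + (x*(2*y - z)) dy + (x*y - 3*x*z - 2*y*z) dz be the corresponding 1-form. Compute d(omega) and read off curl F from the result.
d(omega) = (2*x - 2*z) dy ∧ dz + (x - y + 3*z) dz ∧ dx + (2*y - z) dx ∧ dy; curl F = (2*x - 2*z, x - y + 3*z, 2*y - z)

d omega = sum_{i<j} (∂f_j/∂x_i - ∂f_i/∂x_j) dx_i ∧ dx_j. Under the identification (dy ∧ dz, dz ∧ dx, dx ∧ dy) ↔ (e_x, e_y, e_z), the coefficients are exactly the components of curl F. Compute:
  ∂R/∂y - ∂Q/∂z = (x - 2*z) - (-x) = 2*x - 2*z
  ∂P/∂z - ∂R/∂x = (x) - (y - 3*z) = x - y + 3*z
  ∂Q/∂x - ∂P/∂y = (2*y - z) - (0) = 2*y - z.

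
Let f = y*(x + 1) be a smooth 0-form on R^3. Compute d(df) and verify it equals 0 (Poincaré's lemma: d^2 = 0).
d(df) = 0

Step 1: df = sum_i (∂f/∂x_i) dx_i = (y) dx + (x + 1) dy + (0) dz.
Step 2: Apply d again. Using the 1-form formula, the coefficient of dx ∧ dy in d(df) is ∂^2 f/∂x ∂y - ∂^2 f/∂y ∂x = (1) - (1) = 0 (equality of mixed partials for smooth f).
Similarly for dx ∧ dz and dy ∧ dz — all coefficients vanish. So d(df) = 0.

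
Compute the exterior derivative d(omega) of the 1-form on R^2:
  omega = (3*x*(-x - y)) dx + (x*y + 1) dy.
d(omega) = (3*x + y) dx ∧ dy

For a 1-form omega = sum_i f_i dx_i, the exterior derivative is
  d(omega) = sum_{i < j} (∂f_j/∂x_i - ∂f_i/∂x_j) dx_i ∧ dx_j.
  coefficient of dx ∧ dy: ∂f_2/∂x - ∂f_1/∂y = ∂(x*y + 1)/∂x - ∂(3*x*(-x - y))/∂y = 3*x + y
Assembling: d(omega) = (3*x + y) dx ∧ dy.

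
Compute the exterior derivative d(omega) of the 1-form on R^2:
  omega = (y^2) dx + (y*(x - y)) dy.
d(omega) = (-y) dx ∧ dy

For a 1-form omega = sum_i f_i dx_i, the exterior derivative is
  d(omega) = sum_{i < j} (∂f_j/∂x_i - ∂f_i/∂x_j) dx_i ∧ dx_j.
  coefficient of dx ∧ dy: ∂f_2/∂x - ∂f_1/∂y = ∂(y*(x - y))/∂x - ∂(y^2)/∂y = -y
Assembling: d(omega) = (-y) dx ∧ dy.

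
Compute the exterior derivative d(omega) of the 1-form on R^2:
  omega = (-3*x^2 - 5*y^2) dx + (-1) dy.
d(omega) = (10*y) dx ∧ dy

For a 1-form omega = sum_i f_i dx_i, the exterior derivative is
  d(omega) = sum_{i < j} (∂f_j/∂x_i - ∂f_i/∂x_j) dx_i ∧ dx_j.
  coefficient of dx ∧ dy: ∂f_2/∂x - ∂f_1/∂y = ∂(-1)/∂x - ∂(-3*x^2 - 5*y^2)/∂y = 10*y
Assembling: d(omega) = (10*y) dx ∧ dy.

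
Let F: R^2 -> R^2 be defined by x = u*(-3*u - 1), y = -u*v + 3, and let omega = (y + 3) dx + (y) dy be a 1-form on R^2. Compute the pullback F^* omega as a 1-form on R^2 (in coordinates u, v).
F^* omega = (6*u^2*v + u*v^2 + u*v - 36*u - 3*v - 6) du + (u*(u*v - 3)) dv

Using F^*(f dg) = (f ∘ F) d(g ∘ F), substitute each coordinate x_i by F_i(u, v) in f_i, and replace dx_i by d F_i = (∂F_i/∂u) du + (∂F_i/∂v) dv.
  For the x component: f_1(F) = -u*v + 6; d F_1 = (-6*u - 1) du + (0) dv
  For the y component: f_2(F) = -u*v + 3; d F_2 = (-v) du + (-u) dv
Combining and collecting du, dv coefficients:
  coeff of du: 6*u^2*v + u*v^2 + u*v - 36*u - 3*v - 6
  coeff of dv: u*(u*v - 3)
F^* omega = (6*u^2*v + u*v^2 + u*v - 36*u - 3*v - 6) du + (u*(u*v - 3)) dv.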